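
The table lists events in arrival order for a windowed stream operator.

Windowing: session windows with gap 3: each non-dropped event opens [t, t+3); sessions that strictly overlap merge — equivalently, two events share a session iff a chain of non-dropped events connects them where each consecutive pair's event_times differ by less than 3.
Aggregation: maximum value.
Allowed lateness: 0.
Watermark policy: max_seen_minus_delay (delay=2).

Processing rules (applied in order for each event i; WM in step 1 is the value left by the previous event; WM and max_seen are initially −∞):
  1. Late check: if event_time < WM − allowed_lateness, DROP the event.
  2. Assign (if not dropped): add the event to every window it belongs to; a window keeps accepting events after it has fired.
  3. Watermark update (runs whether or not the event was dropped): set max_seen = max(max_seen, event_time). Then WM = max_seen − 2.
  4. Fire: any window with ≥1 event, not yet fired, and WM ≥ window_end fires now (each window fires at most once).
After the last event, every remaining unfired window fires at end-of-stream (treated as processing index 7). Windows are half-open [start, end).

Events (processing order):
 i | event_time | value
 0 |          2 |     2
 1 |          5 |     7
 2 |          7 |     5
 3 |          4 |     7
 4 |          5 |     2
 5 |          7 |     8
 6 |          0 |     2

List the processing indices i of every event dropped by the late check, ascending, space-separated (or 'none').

i=0 t=2 v=2: → [2,5); WM=0
i=1 t=5 v=7: → [5,8); WM=3
i=2 t=7 v=5: → [5,10); WM=5
i=3 t=4 v=7: DROP (t<5-0); WM=5
i=4 t=5 v=2: → [5,10); WM=5
i=5 t=7 v=8: → [5,10); WM=5
i=6 t=0 v=2: DROP (t<5-0); WM=5

3 6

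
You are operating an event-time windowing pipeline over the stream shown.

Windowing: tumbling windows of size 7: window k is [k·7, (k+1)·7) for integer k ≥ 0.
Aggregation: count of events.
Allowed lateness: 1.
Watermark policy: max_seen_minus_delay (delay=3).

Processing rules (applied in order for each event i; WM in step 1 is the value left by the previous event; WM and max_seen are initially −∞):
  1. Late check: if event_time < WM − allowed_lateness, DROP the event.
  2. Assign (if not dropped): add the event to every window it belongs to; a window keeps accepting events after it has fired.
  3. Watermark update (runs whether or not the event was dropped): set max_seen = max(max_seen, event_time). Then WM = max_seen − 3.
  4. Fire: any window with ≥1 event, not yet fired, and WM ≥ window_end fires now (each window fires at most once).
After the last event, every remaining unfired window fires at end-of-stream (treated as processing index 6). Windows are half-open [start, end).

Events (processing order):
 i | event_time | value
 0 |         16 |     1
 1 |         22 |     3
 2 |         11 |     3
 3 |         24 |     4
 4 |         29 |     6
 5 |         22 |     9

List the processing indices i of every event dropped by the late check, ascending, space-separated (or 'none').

i=0 t=16 v=1: → [14,21); WM=13
i=1 t=22 v=3: → [21,28); WM=19
i=2 t=11 v=3: DROP (t<19-1); WM=19
i=3 t=24 v=4: → [21,28); WM=21; [14,21) fires=1
i=4 t=29 v=6: → [28,35); WM=26
i=5 t=22 v=9: DROP (t<26-1); WM=26

2 5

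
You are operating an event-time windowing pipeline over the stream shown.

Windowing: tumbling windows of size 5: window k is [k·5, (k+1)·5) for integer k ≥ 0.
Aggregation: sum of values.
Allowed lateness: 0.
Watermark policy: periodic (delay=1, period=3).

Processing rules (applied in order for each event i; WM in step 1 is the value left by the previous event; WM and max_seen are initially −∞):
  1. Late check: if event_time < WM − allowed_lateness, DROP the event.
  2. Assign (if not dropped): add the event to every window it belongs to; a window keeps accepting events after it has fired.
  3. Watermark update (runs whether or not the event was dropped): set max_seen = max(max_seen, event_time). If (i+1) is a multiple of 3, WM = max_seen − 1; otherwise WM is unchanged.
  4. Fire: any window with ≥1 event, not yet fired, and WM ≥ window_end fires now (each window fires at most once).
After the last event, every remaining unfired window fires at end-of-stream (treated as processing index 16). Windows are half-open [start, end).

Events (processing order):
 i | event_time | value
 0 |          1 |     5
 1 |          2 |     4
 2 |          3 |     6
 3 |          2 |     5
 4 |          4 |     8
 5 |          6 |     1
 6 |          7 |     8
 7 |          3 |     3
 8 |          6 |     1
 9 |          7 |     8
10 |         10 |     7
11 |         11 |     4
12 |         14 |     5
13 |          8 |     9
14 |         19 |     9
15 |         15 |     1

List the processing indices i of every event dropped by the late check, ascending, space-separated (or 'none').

7 13 15

i=0 t=1 v=5: → [0,5); WM=−∞
i=1 t=2 v=4: → [0,5); WM=−∞
i=2 t=3 v=6: → [0,5); WM=2
i=3 t=2 v=5: → [0,5); WM=2
i=4 t=4 v=8: → [0,5); WM=2
i=5 t=6 v=1: → [5,10); WM=5; [0,5) fires=28
i=6 t=7 v=8: → [5,10); WM=5
i=7 t=3 v=3: DROP (t<5-0); WM=5
i=8 t=6 v=1: → [5,10); WM=6
i=9 t=7 v=8: → [5,10); WM=6
i=10 t=10 v=7: → [10,15); WM=6
i=11 t=11 v=4: → [10,15); WM=10; [5,10) fires=18
i=12 t=14 v=5: → [10,15); WM=10
i=13 t=8 v=9: DROP (t<10-0); WM=10
i=14 t=19 v=9: → [15,20); WM=18; [10,15) fires=16
i=15 t=15 v=1: DROP (t<18-0); WM=18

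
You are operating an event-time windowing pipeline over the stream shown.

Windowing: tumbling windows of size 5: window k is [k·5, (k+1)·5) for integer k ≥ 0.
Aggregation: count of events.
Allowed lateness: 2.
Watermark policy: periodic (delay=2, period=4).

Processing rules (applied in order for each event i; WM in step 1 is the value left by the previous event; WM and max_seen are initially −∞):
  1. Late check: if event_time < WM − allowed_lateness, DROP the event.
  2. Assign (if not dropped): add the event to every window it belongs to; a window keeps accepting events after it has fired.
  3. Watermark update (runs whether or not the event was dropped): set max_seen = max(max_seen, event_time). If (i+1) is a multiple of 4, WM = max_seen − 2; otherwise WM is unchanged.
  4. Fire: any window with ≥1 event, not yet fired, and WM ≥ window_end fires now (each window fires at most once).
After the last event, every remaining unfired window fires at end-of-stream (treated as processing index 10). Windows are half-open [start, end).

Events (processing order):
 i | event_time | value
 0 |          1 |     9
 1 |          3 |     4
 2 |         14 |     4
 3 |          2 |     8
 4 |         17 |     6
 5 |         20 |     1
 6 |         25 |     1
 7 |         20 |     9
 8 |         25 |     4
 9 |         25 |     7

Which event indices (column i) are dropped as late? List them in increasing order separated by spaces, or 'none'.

none

i=0 t=1 v=9: → [0,5); WM=−∞
i=1 t=3 v=4: → [0,5); WM=−∞
i=2 t=14 v=4: → [10,15); WM=−∞
i=3 t=2 v=8: → [0,5); WM=12; [0,5) fires=3
i=4 t=17 v=6: → [15,20); WM=12
i=5 t=20 v=1: → [20,25); WM=12
i=6 t=25 v=1: → [25,30); WM=12
i=7 t=20 v=9: → [20,25); WM=23; [10,15) fires=1 [15,20) fires=1
i=8 t=25 v=4: → [25,30); WM=23
i=9 t=25 v=7: → [25,30); WM=23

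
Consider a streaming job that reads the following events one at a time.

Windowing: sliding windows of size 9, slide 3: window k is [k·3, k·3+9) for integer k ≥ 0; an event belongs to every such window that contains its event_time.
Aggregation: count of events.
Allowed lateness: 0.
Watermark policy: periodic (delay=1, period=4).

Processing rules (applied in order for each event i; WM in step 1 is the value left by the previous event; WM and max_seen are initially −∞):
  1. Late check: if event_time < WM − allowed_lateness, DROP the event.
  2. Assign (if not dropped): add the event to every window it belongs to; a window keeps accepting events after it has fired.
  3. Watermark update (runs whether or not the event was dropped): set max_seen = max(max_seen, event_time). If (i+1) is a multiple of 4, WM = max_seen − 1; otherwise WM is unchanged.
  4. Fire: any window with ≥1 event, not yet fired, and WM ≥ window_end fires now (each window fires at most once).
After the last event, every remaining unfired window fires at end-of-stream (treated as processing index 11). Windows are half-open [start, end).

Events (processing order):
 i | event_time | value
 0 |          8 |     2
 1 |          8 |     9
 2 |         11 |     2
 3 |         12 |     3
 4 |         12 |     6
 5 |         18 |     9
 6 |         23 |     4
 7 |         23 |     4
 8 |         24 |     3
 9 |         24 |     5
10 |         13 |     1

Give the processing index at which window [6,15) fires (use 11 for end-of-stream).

7

i=0 t=8 v=2: → [6,15),[3,12),[0,9); WM=−∞
i=1 t=8 v=9: → [6,15),[3,12),[0,9); WM=−∞
i=2 t=11 v=2: → [9,18),[6,15),[3,12); WM=−∞
i=3 t=12 v=3: → [12,21),[9,18),[6,15); WM=11; [0,9) fires=2
i=4 t=12 v=6: → [12,21),[9,18),[6,15); WM=11
i=5 t=18 v=9: → [18,27),[15,24),[12,21); WM=11
i=6 t=23 v=4: → [21,30),[18,27),[15,24); WM=11
i=7 t=23 v=4: → [21,30),[18,27),[15,24); WM=22; [3,12) fires=3 [6,15) fires=5 [9,18) fires=3 [12,21) fires=3
i=8 t=24 v=3: → [24,33),[21,30),[18,27); WM=22
i=9 t=24 v=5: → [24,33),[21,30),[18,27); WM=22
i=10 t=13 v=1: DROP (t<22-0); WM=22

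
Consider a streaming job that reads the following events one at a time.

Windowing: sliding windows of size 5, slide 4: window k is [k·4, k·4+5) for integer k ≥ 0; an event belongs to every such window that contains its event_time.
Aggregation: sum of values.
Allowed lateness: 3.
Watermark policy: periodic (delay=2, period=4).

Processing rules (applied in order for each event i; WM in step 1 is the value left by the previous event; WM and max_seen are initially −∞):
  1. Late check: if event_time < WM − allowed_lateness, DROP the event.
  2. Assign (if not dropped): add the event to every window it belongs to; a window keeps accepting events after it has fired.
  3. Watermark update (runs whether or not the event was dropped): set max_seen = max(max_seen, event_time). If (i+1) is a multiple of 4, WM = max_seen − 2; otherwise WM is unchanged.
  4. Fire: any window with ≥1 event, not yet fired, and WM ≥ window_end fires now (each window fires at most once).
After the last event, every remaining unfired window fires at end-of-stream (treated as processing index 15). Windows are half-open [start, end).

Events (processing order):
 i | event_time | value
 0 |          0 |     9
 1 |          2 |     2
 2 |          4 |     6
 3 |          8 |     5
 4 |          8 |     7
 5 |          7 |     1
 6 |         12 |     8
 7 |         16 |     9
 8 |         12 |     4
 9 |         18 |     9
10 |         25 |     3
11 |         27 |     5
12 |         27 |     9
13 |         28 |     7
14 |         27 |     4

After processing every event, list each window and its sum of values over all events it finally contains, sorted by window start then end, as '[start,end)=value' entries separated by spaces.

i=0 t=0 v=9: → [0,5); WM=−∞
i=1 t=2 v=2: → [0,5); WM=−∞
i=2 t=4 v=6: → [4,9),[0,5); WM=−∞
i=3 t=8 v=5: → [8,13),[4,9); WM=6; [0,5) fires=17
i=4 t=8 v=7: → [8,13),[4,9); WM=6
i=5 t=7 v=1: → [4,9); WM=6
i=6 t=12 v=8: → [12,17),[8,13); WM=6
i=7 t=16 v=9: → [16,21),[12,17); WM=14; [4,9) fires=19 [8,13) fires=20
i=8 t=12 v=4: → [12,17),[8,13); WM=14
i=9 t=18 v=9: → [16,21); WM=14
i=10 t=25 v=3: → [24,29); WM=14
i=11 t=27 v=5: → [24,29); WM=25; [12,17) fires=21 [16,21) fires=18
i=12 t=27 v=9: → [24,29); WM=25
i=13 t=28 v=7: → [28,33),[24,29); WM=25
i=14 t=27 v=4: → [24,29); WM=25

[0,5)=17 [4,9)=19 [8,13)=24 [12,17)=21 [16,21)=18 [24,29)=28 [28,33)=7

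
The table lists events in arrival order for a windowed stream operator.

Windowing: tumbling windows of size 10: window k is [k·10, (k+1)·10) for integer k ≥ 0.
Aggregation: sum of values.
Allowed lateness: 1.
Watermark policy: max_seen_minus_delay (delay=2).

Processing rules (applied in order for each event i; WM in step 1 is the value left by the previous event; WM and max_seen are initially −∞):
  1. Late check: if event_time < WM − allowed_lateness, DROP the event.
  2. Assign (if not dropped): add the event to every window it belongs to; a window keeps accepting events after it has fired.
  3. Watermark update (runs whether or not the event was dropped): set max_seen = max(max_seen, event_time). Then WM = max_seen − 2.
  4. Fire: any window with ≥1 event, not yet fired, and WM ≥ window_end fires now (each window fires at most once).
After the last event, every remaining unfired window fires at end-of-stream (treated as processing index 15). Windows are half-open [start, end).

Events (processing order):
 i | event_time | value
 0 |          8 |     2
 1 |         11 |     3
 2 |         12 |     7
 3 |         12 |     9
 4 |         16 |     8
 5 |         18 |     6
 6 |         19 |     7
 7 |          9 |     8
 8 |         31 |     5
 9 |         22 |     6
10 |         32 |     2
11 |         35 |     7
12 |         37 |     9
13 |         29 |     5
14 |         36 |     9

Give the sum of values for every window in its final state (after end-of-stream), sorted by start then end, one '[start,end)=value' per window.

i=0 t=8 v=2: → [0,10); WM=6
i=1 t=11 v=3: → [10,20); WM=9
i=2 t=12 v=7: → [10,20); WM=10; [0,10) fires=2
i=3 t=12 v=9: → [10,20); WM=10
i=4 t=16 v=8: → [10,20); WM=14
i=5 t=18 v=6: → [10,20); WM=16
i=6 t=19 v=7: → [10,20); WM=17
i=7 t=9 v=8: DROP (t<17-1); WM=17
i=8 t=31 v=5: → [30,40); WM=29; [10,20) fires=40
i=9 t=22 v=6: DROP (t<29-1); WM=29
i=10 t=32 v=2: → [30,40); WM=30
i=11 t=35 v=7: → [30,40); WM=33
i=12 t=37 v=9: → [30,40); WM=35
i=13 t=29 v=5: DROP (t<35-1); WM=35
i=14 t=36 v=9: → [30,40); WM=35

[0,10)=2 [10,20)=40 [30,40)=32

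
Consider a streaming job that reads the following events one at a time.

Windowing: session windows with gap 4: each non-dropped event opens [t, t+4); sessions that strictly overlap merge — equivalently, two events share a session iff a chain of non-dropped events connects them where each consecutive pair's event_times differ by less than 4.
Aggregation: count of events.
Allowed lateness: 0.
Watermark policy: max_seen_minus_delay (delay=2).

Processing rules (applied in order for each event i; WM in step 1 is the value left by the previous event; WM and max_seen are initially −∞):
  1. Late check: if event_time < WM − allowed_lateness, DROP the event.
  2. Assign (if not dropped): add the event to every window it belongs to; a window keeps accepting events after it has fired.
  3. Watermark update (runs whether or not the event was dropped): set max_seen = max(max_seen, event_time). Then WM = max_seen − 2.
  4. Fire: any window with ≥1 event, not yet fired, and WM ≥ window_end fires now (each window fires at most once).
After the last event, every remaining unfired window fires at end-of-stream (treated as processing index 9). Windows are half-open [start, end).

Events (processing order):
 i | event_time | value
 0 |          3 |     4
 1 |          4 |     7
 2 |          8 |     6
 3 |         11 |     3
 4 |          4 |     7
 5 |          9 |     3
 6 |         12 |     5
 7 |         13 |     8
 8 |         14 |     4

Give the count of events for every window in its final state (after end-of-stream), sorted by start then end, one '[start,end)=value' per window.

i=0 t=3 v=4: → [3,7); WM=1
i=1 t=4 v=7: → [3,8); WM=2
i=2 t=8 v=6: → [8,12); WM=6
i=3 t=11 v=3: → [8,15); WM=9
i=4 t=4 v=7: DROP (t<9-0); WM=9
i=5 t=9 v=3: → [8,15); WM=9
i=6 t=12 v=5: → [8,16); WM=10
i=7 t=13 v=8: → [8,17); WM=11
i=8 t=14 v=4: → [8,18); WM=12

[3,8)=2 [8,18)=6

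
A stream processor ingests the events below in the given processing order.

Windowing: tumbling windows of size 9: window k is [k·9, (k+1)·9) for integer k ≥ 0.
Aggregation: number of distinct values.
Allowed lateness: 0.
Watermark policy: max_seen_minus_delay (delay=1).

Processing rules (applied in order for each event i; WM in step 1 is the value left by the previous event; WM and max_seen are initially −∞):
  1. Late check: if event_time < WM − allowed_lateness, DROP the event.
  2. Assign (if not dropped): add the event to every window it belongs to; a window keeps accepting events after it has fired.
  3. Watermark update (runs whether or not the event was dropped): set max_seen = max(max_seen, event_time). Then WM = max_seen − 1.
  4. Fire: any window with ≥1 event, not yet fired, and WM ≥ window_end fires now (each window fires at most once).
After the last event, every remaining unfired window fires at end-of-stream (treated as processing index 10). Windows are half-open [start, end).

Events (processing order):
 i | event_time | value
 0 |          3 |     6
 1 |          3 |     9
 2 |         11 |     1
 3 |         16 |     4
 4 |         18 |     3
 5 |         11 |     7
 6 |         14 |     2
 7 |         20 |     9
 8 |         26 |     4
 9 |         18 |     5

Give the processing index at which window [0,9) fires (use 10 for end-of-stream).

2

i=0 t=3 v=6: → [0,9); WM=2
i=1 t=3 v=9: → [0,9); WM=2
i=2 t=11 v=1: → [9,18); WM=10; [0,9) fires=2
i=3 t=16 v=4: → [9,18); WM=15
i=4 t=18 v=3: → [18,27); WM=17
i=5 t=11 v=7: DROP (t<17-0); WM=17
i=6 t=14 v=2: DROP (t<17-0); WM=17
i=7 t=20 v=9: → [18,27); WM=19; [9,18) fires=2
i=8 t=26 v=4: → [18,27); WM=25
i=9 t=18 v=5: DROP (t<25-0); WM=25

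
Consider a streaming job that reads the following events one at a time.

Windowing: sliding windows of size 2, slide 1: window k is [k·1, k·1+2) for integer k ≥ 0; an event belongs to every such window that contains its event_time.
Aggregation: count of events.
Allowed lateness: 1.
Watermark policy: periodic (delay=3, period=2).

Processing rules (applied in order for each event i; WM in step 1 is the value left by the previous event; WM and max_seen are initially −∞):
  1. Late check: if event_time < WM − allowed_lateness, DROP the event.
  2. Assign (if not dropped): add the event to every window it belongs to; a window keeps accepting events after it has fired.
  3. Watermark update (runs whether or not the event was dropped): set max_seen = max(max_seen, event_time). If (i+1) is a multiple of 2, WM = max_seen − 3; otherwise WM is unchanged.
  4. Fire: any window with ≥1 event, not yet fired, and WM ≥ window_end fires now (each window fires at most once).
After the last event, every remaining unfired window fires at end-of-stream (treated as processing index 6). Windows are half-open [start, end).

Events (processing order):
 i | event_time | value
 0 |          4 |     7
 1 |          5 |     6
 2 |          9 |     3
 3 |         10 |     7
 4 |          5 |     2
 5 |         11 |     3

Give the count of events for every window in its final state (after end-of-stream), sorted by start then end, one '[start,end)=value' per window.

i=0 t=4 v=7: → [4,6),[3,5); WM=−∞
i=1 t=5 v=6: → [5,7),[4,6); WM=2
i=2 t=9 v=3: → [9,11),[8,10); WM=2
i=3 t=10 v=7: → [10,12),[9,11); WM=7; [3,5) fires=1 [4,6) fires=2 [5,7) fires=1
i=4 t=5 v=2: DROP (t<7-1); WM=7
i=5 t=11 v=3: → [11,13),[10,12); WM=8

[3,5)=1 [4,6)=2 [5,7)=1 [8,10)=1 [9,11)=2 [10,12)=2 [11,13)=1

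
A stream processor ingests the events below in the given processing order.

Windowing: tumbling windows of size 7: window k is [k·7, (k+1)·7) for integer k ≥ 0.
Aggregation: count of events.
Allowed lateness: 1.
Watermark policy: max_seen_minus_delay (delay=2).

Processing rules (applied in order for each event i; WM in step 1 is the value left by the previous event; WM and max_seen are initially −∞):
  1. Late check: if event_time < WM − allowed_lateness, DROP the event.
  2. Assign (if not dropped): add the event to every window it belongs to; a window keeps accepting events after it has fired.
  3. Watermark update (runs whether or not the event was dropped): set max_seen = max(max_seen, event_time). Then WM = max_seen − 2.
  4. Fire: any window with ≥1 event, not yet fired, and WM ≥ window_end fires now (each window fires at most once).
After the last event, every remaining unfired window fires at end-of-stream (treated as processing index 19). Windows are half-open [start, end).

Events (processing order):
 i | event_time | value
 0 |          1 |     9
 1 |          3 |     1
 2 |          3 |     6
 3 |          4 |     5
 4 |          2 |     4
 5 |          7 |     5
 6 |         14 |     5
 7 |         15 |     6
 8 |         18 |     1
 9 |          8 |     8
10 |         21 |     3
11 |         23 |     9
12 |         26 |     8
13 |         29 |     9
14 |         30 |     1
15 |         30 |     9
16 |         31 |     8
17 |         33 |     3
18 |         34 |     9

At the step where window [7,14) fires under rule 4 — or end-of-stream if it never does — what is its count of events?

1

i=0 t=1 v=9: → [0,7); WM=-1
i=1 t=3 v=1: → [0,7); WM=1
i=2 t=3 v=6: → [0,7); WM=1
i=3 t=4 v=5: → [0,7); WM=2
i=4 t=2 v=4: → [0,7); WM=2
i=5 t=7 v=5: → [7,14); WM=5
i=6 t=14 v=5: → [14,21); WM=12; [0,7) fires=5
i=7 t=15 v=6: → [14,21); WM=13
i=8 t=18 v=1: → [14,21); WM=16; [7,14) fires=1
i=9 t=8 v=8: DROP (t<16-1); WM=16
i=10 t=21 v=3: → [21,28); WM=19
i=11 t=23 v=9: → [21,28); WM=21; [14,21) fires=3
i=12 t=26 v=8: → [21,28); WM=24
i=13 t=29 v=9: → [28,35); WM=27
i=14 t=30 v=1: → [28,35); WM=28; [21,28) fires=3
i=15 t=30 v=9: → [28,35); WM=28
i=16 t=31 v=8: → [28,35); WM=29
i=17 t=33 v=3: → [28,35); WM=31
i=18 t=34 v=9: → [28,35); WM=32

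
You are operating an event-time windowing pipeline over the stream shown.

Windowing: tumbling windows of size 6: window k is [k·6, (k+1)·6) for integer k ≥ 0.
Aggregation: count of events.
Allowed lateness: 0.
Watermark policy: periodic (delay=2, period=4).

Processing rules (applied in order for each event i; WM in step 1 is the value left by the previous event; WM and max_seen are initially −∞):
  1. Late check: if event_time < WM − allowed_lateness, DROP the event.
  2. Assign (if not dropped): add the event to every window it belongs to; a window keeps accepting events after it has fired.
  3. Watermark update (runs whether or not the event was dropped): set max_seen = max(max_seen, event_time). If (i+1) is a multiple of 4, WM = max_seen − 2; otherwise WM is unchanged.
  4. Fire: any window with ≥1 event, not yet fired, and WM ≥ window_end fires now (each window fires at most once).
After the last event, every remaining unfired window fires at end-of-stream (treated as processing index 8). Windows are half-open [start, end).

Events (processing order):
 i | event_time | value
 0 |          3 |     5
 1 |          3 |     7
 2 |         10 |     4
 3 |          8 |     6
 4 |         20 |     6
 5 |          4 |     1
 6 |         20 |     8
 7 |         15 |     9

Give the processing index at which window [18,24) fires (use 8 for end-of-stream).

i=0 t=3 v=5: → [0,6); WM=−∞
i=1 t=3 v=7: → [0,6); WM=−∞
i=2 t=10 v=4: → [6,12); WM=−∞
i=3 t=8 v=6: → [6,12); WM=8; [0,6) fires=2
i=4 t=20 v=6: → [18,24); WM=8
i=5 t=4 v=1: DROP (t<8-0); WM=8
i=6 t=20 v=8: → [18,24); WM=8
i=7 t=15 v=9: → [12,18); WM=18; [6,12) fires=2 [12,18) fires=1

8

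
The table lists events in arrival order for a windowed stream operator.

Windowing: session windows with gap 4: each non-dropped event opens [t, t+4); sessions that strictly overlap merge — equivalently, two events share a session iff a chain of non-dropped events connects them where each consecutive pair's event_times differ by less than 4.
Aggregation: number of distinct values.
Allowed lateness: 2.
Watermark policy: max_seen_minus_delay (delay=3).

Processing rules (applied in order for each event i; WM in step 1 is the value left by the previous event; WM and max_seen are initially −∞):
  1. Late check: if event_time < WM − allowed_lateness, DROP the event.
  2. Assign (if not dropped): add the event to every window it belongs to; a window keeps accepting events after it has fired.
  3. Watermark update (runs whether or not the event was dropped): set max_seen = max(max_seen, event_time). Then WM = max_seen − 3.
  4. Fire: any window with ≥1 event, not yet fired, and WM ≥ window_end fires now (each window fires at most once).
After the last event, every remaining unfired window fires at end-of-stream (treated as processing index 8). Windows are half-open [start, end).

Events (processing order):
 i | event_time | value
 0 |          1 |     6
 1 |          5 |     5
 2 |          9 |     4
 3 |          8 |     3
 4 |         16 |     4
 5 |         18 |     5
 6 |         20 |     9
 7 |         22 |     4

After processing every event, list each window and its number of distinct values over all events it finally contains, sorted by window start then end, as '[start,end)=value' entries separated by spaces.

i=0 t=1 v=6: → [1,5); WM=-2
i=1 t=5 v=5: → [5,9); WM=2
i=2 t=9 v=4: → [9,13); WM=6
i=3 t=8 v=3: → [5,13); WM=6
i=4 t=16 v=4: → [16,20); WM=13
i=5 t=18 v=5: → [16,22); WM=15
i=6 t=20 v=9: → [16,24); WM=17
i=7 t=22 v=4: → [16,26); WM=19

[1,5)=1 [5,13)=3 [16,26)=3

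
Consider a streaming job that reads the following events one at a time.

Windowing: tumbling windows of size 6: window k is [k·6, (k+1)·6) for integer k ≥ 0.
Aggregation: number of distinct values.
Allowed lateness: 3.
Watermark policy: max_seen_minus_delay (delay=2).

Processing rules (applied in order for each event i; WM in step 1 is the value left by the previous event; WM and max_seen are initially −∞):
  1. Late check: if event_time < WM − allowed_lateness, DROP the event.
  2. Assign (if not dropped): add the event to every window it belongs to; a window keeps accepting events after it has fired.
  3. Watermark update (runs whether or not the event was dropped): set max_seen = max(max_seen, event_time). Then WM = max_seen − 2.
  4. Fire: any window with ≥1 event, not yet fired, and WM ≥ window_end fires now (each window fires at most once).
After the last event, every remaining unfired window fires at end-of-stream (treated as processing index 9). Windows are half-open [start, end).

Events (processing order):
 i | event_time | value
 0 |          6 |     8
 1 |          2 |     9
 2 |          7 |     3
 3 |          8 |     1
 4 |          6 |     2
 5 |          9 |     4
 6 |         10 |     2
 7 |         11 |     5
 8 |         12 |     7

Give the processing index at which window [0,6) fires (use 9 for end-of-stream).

3

i=0 t=6 v=8: → [6,12); WM=4
i=1 t=2 v=9: → [0,6); WM=4
i=2 t=7 v=3: → [6,12); WM=5
i=3 t=8 v=1: → [6,12); WM=6; [0,6) fires=1
i=4 t=6 v=2: → [6,12); WM=6
i=5 t=9 v=4: → [6,12); WM=7
i=6 t=10 v=2: → [6,12); WM=8
i=7 t=11 v=5: → [6,12); WM=9
i=8 t=12 v=7: → [12,18); WM=10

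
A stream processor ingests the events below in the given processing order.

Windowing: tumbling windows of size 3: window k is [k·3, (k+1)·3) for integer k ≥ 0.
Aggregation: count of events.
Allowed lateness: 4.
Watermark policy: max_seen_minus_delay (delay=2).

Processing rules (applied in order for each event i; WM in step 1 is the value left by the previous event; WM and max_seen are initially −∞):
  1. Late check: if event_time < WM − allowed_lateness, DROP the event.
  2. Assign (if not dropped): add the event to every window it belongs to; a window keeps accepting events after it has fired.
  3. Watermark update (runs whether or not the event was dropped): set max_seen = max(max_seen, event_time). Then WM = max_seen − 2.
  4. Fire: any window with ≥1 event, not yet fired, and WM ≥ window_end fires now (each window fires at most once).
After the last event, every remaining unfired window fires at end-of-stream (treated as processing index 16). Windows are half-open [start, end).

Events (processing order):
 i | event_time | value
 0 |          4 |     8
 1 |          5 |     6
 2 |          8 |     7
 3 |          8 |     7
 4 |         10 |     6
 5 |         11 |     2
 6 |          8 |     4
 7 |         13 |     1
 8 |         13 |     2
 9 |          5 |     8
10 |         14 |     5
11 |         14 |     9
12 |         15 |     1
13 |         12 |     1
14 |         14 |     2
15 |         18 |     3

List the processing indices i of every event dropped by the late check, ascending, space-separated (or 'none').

i=0 t=4 v=8: → [3,6); WM=2
i=1 t=5 v=6: → [3,6); WM=3
i=2 t=8 v=7: → [6,9); WM=6; [3,6) fires=2
i=3 t=8 v=7: → [6,9); WM=6
i=4 t=10 v=6: → [9,12); WM=8
i=5 t=11 v=2: → [9,12); WM=9; [6,9) fires=2
i=6 t=8 v=4: → [6,9); WM=9
i=7 t=13 v=1: → [12,15); WM=11
i=8 t=13 v=2: → [12,15); WM=11
i=9 t=5 v=8: DROP (t<11-4); WM=11
i=10 t=14 v=5: → [12,15); WM=12; [9,12) fires=2
i=11 t=14 v=9: → [12,15); WM=12
i=12 t=15 v=1: → [15,18); WM=13
i=13 t=12 v=1: → [12,15); WM=13
i=14 t=14 v=2: → [12,15); WM=13
i=15 t=18 v=3: → [18,21); WM=16; [12,15) fires=6

9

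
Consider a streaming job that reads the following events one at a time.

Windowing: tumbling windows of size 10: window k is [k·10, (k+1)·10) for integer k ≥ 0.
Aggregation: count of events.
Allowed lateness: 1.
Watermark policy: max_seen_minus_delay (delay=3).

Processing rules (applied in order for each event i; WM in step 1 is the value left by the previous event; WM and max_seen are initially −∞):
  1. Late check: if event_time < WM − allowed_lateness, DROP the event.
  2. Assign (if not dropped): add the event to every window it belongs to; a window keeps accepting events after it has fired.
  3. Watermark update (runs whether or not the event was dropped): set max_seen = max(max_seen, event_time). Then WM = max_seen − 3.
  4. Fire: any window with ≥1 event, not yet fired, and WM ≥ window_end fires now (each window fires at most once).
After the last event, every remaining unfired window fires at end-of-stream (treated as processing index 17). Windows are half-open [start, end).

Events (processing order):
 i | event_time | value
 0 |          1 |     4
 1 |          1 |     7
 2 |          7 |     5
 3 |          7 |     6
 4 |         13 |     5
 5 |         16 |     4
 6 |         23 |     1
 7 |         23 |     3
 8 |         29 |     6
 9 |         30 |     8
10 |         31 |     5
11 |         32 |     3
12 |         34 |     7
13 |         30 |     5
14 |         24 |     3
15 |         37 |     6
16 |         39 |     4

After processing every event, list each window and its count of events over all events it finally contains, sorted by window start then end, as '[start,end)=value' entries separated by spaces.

[0,10)=4 [10,20)=2 [20,30)=3 [30,40)=7

i=0 t=1 v=4: → [0,10); WM=-2
i=1 t=1 v=7: → [0,10); WM=-2
i=2 t=7 v=5: → [0,10); WM=4
i=3 t=7 v=6: → [0,10); WM=4
i=4 t=13 v=5: → [10,20); WM=10; [0,10) fires=4
i=5 t=16 v=4: → [10,20); WM=13
i=6 t=23 v=1: → [20,30); WM=20; [10,20) fires=2
i=7 t=23 v=3: → [20,30); WM=20
i=8 t=29 v=6: → [20,30); WM=26
i=9 t=30 v=8: → [30,40); WM=27
i=10 t=31 v=5: → [30,40); WM=28
i=11 t=32 v=3: → [30,40); WM=29
i=12 t=34 v=7: → [30,40); WM=31; [20,30) fires=3
i=13 t=30 v=5: → [30,40); WM=31
i=14 t=24 v=3: DROP (t<31-1); WM=31
i=15 t=37 v=6: → [30,40); WM=34
i=16 t=39 v=4: → [30,40); WM=36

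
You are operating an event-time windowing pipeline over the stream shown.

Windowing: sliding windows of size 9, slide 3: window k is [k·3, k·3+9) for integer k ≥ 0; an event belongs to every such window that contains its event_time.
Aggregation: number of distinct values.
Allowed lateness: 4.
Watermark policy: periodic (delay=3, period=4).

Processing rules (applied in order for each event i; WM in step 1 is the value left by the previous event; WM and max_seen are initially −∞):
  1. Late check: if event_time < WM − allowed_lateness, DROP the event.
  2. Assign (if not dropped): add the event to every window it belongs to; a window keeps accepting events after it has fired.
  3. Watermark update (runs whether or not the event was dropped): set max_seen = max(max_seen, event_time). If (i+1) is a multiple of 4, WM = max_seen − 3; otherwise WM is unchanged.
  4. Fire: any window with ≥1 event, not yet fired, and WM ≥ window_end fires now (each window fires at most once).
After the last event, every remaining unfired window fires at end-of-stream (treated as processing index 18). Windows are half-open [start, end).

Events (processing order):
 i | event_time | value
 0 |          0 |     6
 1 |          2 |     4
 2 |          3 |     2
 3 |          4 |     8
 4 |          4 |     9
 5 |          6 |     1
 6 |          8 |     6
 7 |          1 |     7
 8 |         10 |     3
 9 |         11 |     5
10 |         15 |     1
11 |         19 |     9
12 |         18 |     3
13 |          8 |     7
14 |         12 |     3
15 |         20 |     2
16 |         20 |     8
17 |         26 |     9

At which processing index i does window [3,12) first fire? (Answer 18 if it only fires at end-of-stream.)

i=0 t=0 v=6: → [0,9); WM=−∞
i=1 t=2 v=4: → [0,9); WM=−∞
i=2 t=3 v=2: → [3,12),[0,9); WM=−∞
i=3 t=4 v=8: → [3,12),[0,9); WM=1
i=4 t=4 v=9: → [3,12),[0,9); WM=1
i=5 t=6 v=1: → [6,15),[3,12),[0,9); WM=1
i=6 t=8 v=6: → [6,15),[3,12),[0,9); WM=1
i=7 t=1 v=7: → [0,9); WM=5
i=8 t=10 v=3: → [9,18),[6,15),[3,12); WM=5
i=9 t=11 v=5: → [9,18),[6,15),[3,12); WM=5
i=10 t=15 v=1: → [15,24),[12,21),[9,18); WM=5
i=11 t=19 v=9: → [18,27),[15,24),[12,21); WM=16; [0,9) fires=7 [3,12) fires=7 [6,15) fires=4
i=12 t=18 v=3: → [18,27),[15,24),[12,21); WM=16
i=13 t=8 v=7: DROP (t<16-4); WM=16
i=14 t=12 v=3: → [12,21),[9,18),[6,15); WM=16
i=15 t=20 v=2: → [18,27),[15,24),[12,21); WM=17
i=16 t=20 v=8: → [18,27),[15,24),[12,21); WM=17
i=17 t=26 v=9: → [24,33),[21,30),[18,27); WM=17

11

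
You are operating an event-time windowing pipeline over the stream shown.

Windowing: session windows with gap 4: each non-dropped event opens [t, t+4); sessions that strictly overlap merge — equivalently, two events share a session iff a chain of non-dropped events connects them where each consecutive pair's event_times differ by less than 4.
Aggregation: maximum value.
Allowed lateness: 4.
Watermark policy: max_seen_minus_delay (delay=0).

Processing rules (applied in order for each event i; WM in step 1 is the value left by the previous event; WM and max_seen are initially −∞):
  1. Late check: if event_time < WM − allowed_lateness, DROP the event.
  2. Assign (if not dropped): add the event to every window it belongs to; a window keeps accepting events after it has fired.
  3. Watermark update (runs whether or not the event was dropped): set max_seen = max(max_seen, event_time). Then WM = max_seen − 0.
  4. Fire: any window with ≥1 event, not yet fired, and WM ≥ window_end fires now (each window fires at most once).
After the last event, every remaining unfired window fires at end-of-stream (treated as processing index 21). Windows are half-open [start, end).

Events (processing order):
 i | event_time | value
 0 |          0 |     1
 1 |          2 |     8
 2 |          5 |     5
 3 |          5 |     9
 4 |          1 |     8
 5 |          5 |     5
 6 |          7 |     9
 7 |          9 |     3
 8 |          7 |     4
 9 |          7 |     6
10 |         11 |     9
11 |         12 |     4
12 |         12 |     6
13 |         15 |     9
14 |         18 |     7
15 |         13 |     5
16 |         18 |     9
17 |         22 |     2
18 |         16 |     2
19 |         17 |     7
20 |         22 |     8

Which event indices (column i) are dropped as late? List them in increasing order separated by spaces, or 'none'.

i=0 t=0 v=1: → [0,4); WM=0
i=1 t=2 v=8: → [0,6); WM=2
i=2 t=5 v=5: → [0,9); WM=5
i=3 t=5 v=9: → [0,9); WM=5
i=4 t=1 v=8: → [0,9); WM=5
i=5 t=5 v=5: → [0,9); WM=5
i=6 t=7 v=9: → [0,11); WM=7
i=7 t=9 v=3: → [0,13); WM=9
i=8 t=7 v=4: → [0,13); WM=9
i=9 t=7 v=6: → [0,13); WM=9
i=10 t=11 v=9: → [0,15); WM=11
i=11 t=12 v=4: → [0,16); WM=12
i=12 t=12 v=6: → [0,16); WM=12
i=13 t=15 v=9: → [0,19); WM=15
i=14 t=18 v=7: → [0,22); WM=18
i=15 t=13 v=5: DROP (t<18-4); WM=18
i=16 t=18 v=9: → [0,22); WM=18
i=17 t=22 v=2: → [22,26); WM=22
i=18 t=16 v=2: DROP (t<22-4); WM=22
i=19 t=17 v=7: DROP (t<22-4); WM=22
i=20 t=22 v=8: → [22,26); WM=22

15 18 19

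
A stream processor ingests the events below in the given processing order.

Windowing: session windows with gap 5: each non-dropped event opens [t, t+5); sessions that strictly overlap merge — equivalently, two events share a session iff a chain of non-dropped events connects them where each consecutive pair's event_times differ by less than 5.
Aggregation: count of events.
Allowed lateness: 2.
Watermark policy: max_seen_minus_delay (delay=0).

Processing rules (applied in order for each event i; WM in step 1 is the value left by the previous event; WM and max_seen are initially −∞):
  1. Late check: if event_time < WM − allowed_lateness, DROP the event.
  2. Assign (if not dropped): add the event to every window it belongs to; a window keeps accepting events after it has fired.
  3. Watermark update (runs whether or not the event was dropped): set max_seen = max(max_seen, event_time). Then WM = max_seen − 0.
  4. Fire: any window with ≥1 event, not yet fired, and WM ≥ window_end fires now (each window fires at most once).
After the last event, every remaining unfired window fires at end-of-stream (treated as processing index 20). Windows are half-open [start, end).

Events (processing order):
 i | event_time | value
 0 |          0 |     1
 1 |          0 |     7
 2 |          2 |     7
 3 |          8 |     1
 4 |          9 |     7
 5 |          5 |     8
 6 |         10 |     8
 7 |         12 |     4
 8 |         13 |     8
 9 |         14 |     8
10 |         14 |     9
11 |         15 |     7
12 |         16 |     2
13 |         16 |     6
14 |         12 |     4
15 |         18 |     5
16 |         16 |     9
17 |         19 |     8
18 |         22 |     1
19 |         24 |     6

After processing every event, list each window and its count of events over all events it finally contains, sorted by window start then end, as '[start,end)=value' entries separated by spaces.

i=0 t=0 v=1: → [0,5); WM=0
i=1 t=0 v=7: → [0,5); WM=0
i=2 t=2 v=7: → [0,7); WM=2
i=3 t=8 v=1: → [8,13); WM=8
i=4 t=9 v=7: → [8,14); WM=9
i=5 t=5 v=8: DROP (t<9-2); WM=9
i=6 t=10 v=8: → [8,15); WM=10
i=7 t=12 v=4: → [8,17); WM=12
i=8 t=13 v=8: → [8,18); WM=13
i=9 t=14 v=8: → [8,19); WM=14
i=10 t=14 v=9: → [8,19); WM=14
i=11 t=15 v=7: → [8,20); WM=15
i=12 t=16 v=2: → [8,21); WM=16
i=13 t=16 v=6: → [8,21); WM=16
i=14 t=12 v=4: DROP (t<16-2); WM=16
i=15 t=18 v=5: → [8,23); WM=18
i=16 t=16 v=9: → [8,23); WM=18
i=17 t=19 v=8: → [8,24); WM=19
i=18 t=22 v=1: → [8,27); WM=22
i=19 t=24 v=6: → [8,29); WM=24

[0,7)=3 [8,29)=15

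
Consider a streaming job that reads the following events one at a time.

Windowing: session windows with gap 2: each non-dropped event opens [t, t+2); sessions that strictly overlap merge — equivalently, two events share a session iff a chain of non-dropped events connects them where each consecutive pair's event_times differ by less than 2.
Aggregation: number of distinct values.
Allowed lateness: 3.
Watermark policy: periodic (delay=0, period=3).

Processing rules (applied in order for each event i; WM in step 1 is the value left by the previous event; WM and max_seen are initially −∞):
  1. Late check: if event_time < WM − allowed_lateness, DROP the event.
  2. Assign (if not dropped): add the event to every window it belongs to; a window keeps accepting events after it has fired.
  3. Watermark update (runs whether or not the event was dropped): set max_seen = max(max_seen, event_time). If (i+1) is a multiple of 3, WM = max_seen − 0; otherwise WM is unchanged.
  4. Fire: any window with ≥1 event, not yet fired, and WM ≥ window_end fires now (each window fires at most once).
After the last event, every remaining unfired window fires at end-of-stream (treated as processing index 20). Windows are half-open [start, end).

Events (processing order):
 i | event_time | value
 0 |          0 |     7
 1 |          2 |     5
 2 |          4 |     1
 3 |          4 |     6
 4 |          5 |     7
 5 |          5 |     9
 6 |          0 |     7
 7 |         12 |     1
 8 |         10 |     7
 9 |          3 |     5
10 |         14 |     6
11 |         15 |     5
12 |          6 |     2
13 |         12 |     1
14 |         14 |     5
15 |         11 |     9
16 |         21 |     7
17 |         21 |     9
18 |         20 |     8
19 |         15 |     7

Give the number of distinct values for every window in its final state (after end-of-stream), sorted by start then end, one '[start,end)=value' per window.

i=0 t=0 v=7: → [0,2); WM=−∞
i=1 t=2 v=5: → [2,4); WM=−∞
i=2 t=4 v=1: → [4,6); WM=4
i=3 t=4 v=6: → [4,6); WM=4
i=4 t=5 v=7: → [4,7); WM=4
i=5 t=5 v=9: → [4,7); WM=5
i=6 t=0 v=7: DROP (t<5-3); WM=5
i=7 t=12 v=1: → [12,14); WM=5
i=8 t=10 v=7: → [10,12); WM=12
i=9 t=3 v=5: DROP (t<12-3); WM=12
i=10 t=14 v=6: → [14,16); WM=12
i=11 t=15 v=5: → [14,17); WM=15
i=12 t=6 v=2: DROP (t<15-3); WM=15
i=13 t=12 v=1: → [12,14); WM=15
i=14 t=14 v=5: → [14,17); WM=15
i=15 t=11 v=9: DROP (t<15-3); WM=15
i=16 t=21 v=7: → [21,23); WM=15
i=17 t=21 v=9: → [21,23); WM=21
i=18 t=20 v=8: → [20,23); WM=21
i=19 t=15 v=7: DROP (t<21-3); WM=21

[0,2)=1 [2,4)=1 [4,7)=4 [10,12)=1 [12,14)=1 [14,17)=2 [20,23)=3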